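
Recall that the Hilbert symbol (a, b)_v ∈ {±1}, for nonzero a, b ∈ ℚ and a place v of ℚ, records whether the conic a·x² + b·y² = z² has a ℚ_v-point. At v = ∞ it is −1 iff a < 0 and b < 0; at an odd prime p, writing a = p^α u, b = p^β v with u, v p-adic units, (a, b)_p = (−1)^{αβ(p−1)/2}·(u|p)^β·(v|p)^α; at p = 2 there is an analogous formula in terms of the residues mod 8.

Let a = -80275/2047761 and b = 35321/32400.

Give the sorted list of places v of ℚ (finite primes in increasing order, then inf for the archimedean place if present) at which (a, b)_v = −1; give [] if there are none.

Mod squares: a ≡ -19, b ≡ 209. Check v ∈ {∞, 2, 3, 5, 11, 13, 19, 53}.
v=2: v_2(a)=0, v_2(b)=-4; units ≡ 5, 1 (mod 8); ε·ε+αω+βω = 0·0+0·0+-4·1 ≡ 0  ⇒  (a,b)_2 = +1.
v=3: a=3^-6·(≡2), b=3^-4·(≡2) mod 3; (2|3)=-1, (2|3)=-1; (−1)^{-6·-4·1}·(-1)^-4·(-1)^-6 = +1.
v=19: a=19^1·(≡13), b=19^1·(≡7) mod 19; (13|19)=-1, (7|19)=+1; (−1)^{1·1·9}·(-1)^1·(+1)^1 = +1.
v=53: a=53^-2·(≡27), b=53^0·(≡45) mod 53; (27|53)=-1, (45|53)=-1; (−1)^{-2·0·26}·(-1)^0·(-1)^-2 = +1.
v=∞: -19 < 0 and 209 > 0  ⇒  (a,b)_∞ = +1.
v=13: a=13^2·(≡6), b=13^2·(≡10) mod 13; (6|13)=-1, (10|13)=+1; (−1)^{2·2·6}·(-1)^2·(+1)^2 = +1.
v=5: a=5^2·(≡4), b=5^-2·(≡1) mod 5; (4|5)=+1, (1|5)=+1; (−1)^{2·-2·2}·(+1)^-2·(+1)^2 = +1.
v=11: a=11^0·(≡3), b=11^1·(≡2) mod 11; (3|11)=+1, (2|11)=-1; (−1)^{0·1·5}·(+1)^1·(-1)^0 = +1.
Every local symbol is +1, so the conic -19·x² + 209·y² = z² has ℚ_v-points for all v and hence a ℚ-point; (a, b / ℚ) ≅ M_2(ℚ).

[]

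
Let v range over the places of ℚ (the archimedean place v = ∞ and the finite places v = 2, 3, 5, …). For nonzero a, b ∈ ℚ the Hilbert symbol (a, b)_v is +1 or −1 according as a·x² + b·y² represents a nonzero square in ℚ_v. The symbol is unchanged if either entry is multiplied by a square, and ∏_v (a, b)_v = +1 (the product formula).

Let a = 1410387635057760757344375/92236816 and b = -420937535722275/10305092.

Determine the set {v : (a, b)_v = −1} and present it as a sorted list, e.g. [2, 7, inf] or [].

Mod squares: a ≡ 1551, b ≡ -320827. Check v ∈ {∞, 2, 3, 5, 7, 11, 13, 17, 23, 29, 37, 47}.
v=∞: 1551 > 0 and -320827 < 0  ⇒  (a,b)_∞ = +1.
v=2: v_2(a)=-4, v_2(b)=-2; units ≡ 7, 5 (mod 8); ε·ε+αω+βω = 1·0+-4·1+-2·0 ≡ 0  ⇒  (a,b)_2 = +1.
v=29: a=29^0·(≡18), b=29^-1·(≡26) mod 29; (18|29)=-1, (26|29)=-1; (−1)^{0·-1·14}·(-1)^-1·(-1)^0 = -1.
v=37: a=37^0·(≡16), b=37^-1·(≡2) mod 37; (16|37)=+1, (2|37)=-1; (−1)^{0·-1·18}·(+1)^-1·(-1)^0 = +1.
v=5: a=5^4·(≡1), b=5^2·(≡2) mod 5; (1|5)=+1, (2|5)=-1; (−1)^{4·2·2}·(+1)^2·(-1)^4 = +1.
v=3: a=3^7·(≡1), b=3^6·(≡2) mod 3; (1|3)=+1, (2|3)=-1; (−1)^{7·6·1}·(+1)^6·(-1)^7 = -1.
v=47: a=47^3·(≡22), b=47^2·(≡18) mod 47; (22|47)=-1, (18|47)=+1; (−1)^{3·2·23}·(-1)^2·(+1)^3 = +1.
v=23: a=23^2·(≡15), b=23^1·(≡13) mod 23; (15|23)=-1, (13|23)=+1; (−1)^{2·1·11}·(-1)^1·(+1)^2 = -1.
v=13: a=13^2·(≡12), b=13^1·(≡2) mod 13; (12|13)=+1, (2|13)=-1; (−1)^{2·1·6}·(+1)^1·(-1)^2 = +1.
v=17: a=17^4·(≡9), b=17^2·(≡7) mod 17; (9|17)=+1, (7|17)=-1; (−1)^{4·2·8}·(+1)^2·(-1)^4 = +1.
v=11: a=11^3·(≡5), b=11^2·(≡7) mod 11; (5|11)=+1, (7|11)=-1; (−1)^{3·2·5}·(+1)^2·(-1)^3 = -1.
v=7: a=7^-8·(≡1), b=7^-4·(≡2) mod 7; (1|7)=+1, (2|7)=+1; (−1)^{-8·-4·3}·(+1)^-4·(+1)^-8 = +1.
Ram(1551, -320827) = {3, 11, 23, 29}; no ℚ_3-point on the conic.

[3, 11, 23, 29]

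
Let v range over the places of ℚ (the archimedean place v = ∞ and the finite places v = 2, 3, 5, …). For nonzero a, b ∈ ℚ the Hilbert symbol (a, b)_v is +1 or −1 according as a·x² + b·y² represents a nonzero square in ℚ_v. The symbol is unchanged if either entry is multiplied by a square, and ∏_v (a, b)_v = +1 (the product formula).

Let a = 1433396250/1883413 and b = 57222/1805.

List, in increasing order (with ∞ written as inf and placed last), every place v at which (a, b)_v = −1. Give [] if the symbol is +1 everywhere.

(a, b) ≡ (3458, 110) mod (ℚ^×)²; places V = {2, 3, 5, 7, 11, 13, 17, 19, ∞}.
(a,b)_2: α=1, β=1; u≡1, v≡7 (mod 8); ε(u)ε(v)=0·1, αω(v)=1·0, βω(u)=1·0; sum ≡ 0  ⇒  +1.
(a,b)_∞: sgn(3458)=+, sgn(110)=+, so +1.
(a,b)_19: α=-1, u≡9; β=-2, v≡14 (mod 19); (9|19)=+1, (14|19)=-1; sign (−1)^0·+1^-2·-1^-1 = -1.
(a,b)_5: α=4, u≡3; β=-1, v≡2 (mod 5); (3|5)=-1, (2|5)=-1; sign (−1)^0·-1^-1·-1^4 = -1.
(a,b)_17: α=-2, u≡7; β=2, v≡15 (mod 17); (7|17)=-1, (15|17)=+1; sign (−1)^0·-1^2·+1^-2 = +1.
(a,b)_3: α=6, u≡2; β=2, v≡2 (mod 3); (2|3)=-1, (2|3)=-1; sign (−1)^0·-1^2·-1^6 = +1.
(a,b)_11: α=2, u≡5; β=1, v≡10 (mod 11); (5|11)=+1, (10|11)=-1; sign (−1)^0·+1^1·-1^2 = +1.
(a,b)_13: α=1, u≡5; β=0, v≡2 (mod 13); (5|13)=-1, (2|13)=-1; sign (−1)^0·-1^0·-1^1 = -1.
(a,b)_7: α=-3, u≡2; β=0, v≡3 (mod 7); (2|7)=+1, (3|7)=-1; sign (−1)^0·+1^0·-1^-3 = -1.
|Ram(3458, 110)| = 4, even; anisotropic at {5, 7, 13, 19}.

[5, 7, 13, 19]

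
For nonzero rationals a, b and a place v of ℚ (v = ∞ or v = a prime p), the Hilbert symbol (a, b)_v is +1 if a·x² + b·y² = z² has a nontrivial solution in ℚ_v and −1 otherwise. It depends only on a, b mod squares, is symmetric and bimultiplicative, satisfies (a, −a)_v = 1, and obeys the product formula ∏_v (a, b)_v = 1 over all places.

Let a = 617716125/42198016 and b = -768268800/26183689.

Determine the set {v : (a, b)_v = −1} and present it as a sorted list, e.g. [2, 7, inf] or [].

[2, 3, 5, 13]

(a, b) ≡ (5, -1482) mod (ℚ^×)²; places V = {2, 3, 5, 7, 13, 17, 19, 29, 43, ∞}.
(a,b)_13: α=2, u≡2; β=1, v≡3 (mod 13); (2|13)=-1, (3|13)=+1; sign (−1)^0·-1^1·+1^2 = -1.
(a,b)_29: α=-2, u≡5; β=0, v≡15 (mod 29); (5|29)=+1, (15|29)=-1; sign (−1)^0·+1^0·-1^-2 = +1.
(a,b)_3: α=4, u≡2; β=5, v≡1 (mod 3); (2|3)=-1, (1|3)=+1; sign (−1)^0·-1^5·+1^4 = -1.
(a,b)_17: α=0, u≡7; β=-2, v≡12 (mod 17); (7|17)=-1, (12|17)=-1; sign (−1)^0·-1^-2·-1^0 = +1.
(a,b)_7: α=-2, u≡6; β=-2, v≡1 (mod 7); (6|7)=-1, (1|7)=+1; sign (−1)^0·-1^-2·+1^-2 = +1.
(a,b)_5: α=3, u≡4; β=2, v≡2 (mod 5); (4|5)=+1, (2|5)=-1; sign (−1)^0·+1^2·-1^3 = -1.
(a,b)_19: α=2, u≡1; β=1, v≡4 (mod 19); (1|19)=+1, (4|19)=+1; sign (−1)^0·+1^1·+1^2 = +1.
(a,b)_2: α=-10, β=9; u≡5, v≡3 (mod 8); ε(u)ε(v)=0·1, αω(v)=-10·1, βω(u)=9·1; sum ≡ 1  ⇒  -1.
(a,b)_∞: sgn(5)=+, sgn(-1482)=−, so +1.
(a,b)_43: α=0, u≡30; β=-2, v≡36 (mod 43); (30|43)=-1, (36|43)=+1; sign (−1)^0·-1^-2·+1^0 = +1.
Ram(5, -1482) = {2, 3, 5, 13}; no ℚ_2-point on the conic.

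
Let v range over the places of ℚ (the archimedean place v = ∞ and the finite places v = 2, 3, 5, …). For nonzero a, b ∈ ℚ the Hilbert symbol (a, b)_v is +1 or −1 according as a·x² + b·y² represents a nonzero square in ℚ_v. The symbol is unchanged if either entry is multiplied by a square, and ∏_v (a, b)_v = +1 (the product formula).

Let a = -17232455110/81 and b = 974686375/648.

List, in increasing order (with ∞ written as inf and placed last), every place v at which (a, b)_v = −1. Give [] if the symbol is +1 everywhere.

Mod squares: a ≡ -101967190, b ≡ 461390. Check v ∈ {∞, 2, 3, 5, 13, 17, 29, 37, 43}.
v=29: a=29^1·(≡20), b=29^1·(≡18) mod 29; (20|29)=+1, (18|29)=-1; (−1)^{1·1·14}·(+1)^1·(-1)^1 = -1.
v=∞: -101967190 < 0 and 461390 > 0  ⇒  (a,b)_∞ = +1.
v=37: a=37^1·(≡3), b=37^1·(≡7) mod 37; (3|37)=+1, (7|37)=+1; (−1)^{1·1·18}·(+1)^1·(+1)^1 = +1.
v=17: a=17^1·(≡10), b=17^0·(≡14) mod 17; (10|17)=-1, (14|17)=-1; (−1)^{1·0·8}·(-1)^0·(-1)^1 = -1.
v=3: a=3^-4·(≡2), b=3^-4·(≡2) mod 3; (2|3)=-1, (2|3)=-1; (−1)^{-4·-4·1}·(-1)^-4·(-1)^-4 = +1.
v=13: a=13^3·(≡8), b=13^2·(≡5) mod 13; (8|13)=-1, (5|13)=-1; (−1)^{3·2·6}·(-1)^2·(-1)^3 = -1.
v=2: v_2(a)=1, v_2(b)=-3; units ≡ 5, 7 (mod 8); ε·ε+αω+βω = 0·1+1·0+-3·1 ≡ 1  ⇒  (a,b)_2 = -1.
v=5: a=5^1·(≡3), b=5^3·(≡2) mod 5; (3|5)=-1, (2|5)=-1; (−1)^{1·3·2}·(-1)^3·(-1)^1 = +1.
v=43: a=43^1·(≡29), b=43^1·(≡35) mod 43; (29|43)=-1, (35|43)=+1; (−1)^{1·1·21}·(-1)^1·(+1)^1 = +1.
Ram(-101967190, 461390) = {2, 13, 17, 29}; no ℚ_2-point on the conic.

[2, 13, 17, 29]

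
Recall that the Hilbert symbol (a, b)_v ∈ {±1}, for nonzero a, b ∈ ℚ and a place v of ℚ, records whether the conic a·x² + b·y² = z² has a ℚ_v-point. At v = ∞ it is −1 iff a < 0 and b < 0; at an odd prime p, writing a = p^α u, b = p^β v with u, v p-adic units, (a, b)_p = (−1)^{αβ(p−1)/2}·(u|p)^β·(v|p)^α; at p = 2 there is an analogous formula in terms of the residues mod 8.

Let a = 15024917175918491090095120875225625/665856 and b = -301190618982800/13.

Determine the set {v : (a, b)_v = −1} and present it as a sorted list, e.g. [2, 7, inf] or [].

Mod squares: a ≡ 6014281, b ≡ -11639352101. Check v ∈ {∞, 2, 3, 5, 7, 11, 13, 17, 19, 23, 29, 31, 43, 53}.
v=2: v_2(a)=-8, v_2(b)=4; units ≡ 1, 3 (mod 8); ε·ε+αω+βω = 0·1+-8·1+4·0 ≡ 0  ⇒  (a,b)_2 = +1.
v=11: a=11^2·(≡4), b=11^0·(≡7) mod 11; (4|11)=+1, (7|11)=-1; (−1)^{2·0·5}·(+1)^0·(-1)^2 = +1.
v=5: a=5^4·(≡1), b=5^2·(≡1) mod 5; (1|5)=+1, (1|5)=+1; (−1)^{4·2·2}·(+1)^2·(+1)^4 = +1.
v=43: a=43^3·(≡24), b=43^1·(≡12) mod 43; (24|43)=+1, (12|43)=-1; (−1)^{3·1·21}·(+1)^1·(-1)^3 = +1.
v=3: a=3^-2·(≡1), b=3^0·(≡1) mod 3; (1|3)=+1, (1|3)=+1; (−1)^{-2·0·1}·(+1)^0·(+1)^-2 = +1.
v=29: a=29^5·(≡8), b=29^3·(≡18) mod 29; (8|29)=-1, (18|29)=-1; (−1)^{5·3·14}·(-1)^3·(-1)^5 = +1.
v=13: a=13^1·(≡6), b=13^-1·(≡12) mod 13; (6|13)=-1, (12|13)=+1; (−1)^{1·-1·6}·(-1)^-1·(+1)^1 = -1.
v=17: a=17^-2·(≡9), b=17^0·(≡10) mod 17; (9|17)=+1, (10|17)=-1; (−1)^{-2·0·8}·(+1)^0·(-1)^-2 = +1.
v=31: a=31^2·(≡4), b=31^1·(≡2) mod 31; (4|31)=+1, (2|31)=+1; (−1)^{2·1·15}·(+1)^1·(+1)^2 = +1.
v=23: a=23^2·(≡19), b=23^1·(≡6) mod 23; (19|23)=-1, (6|23)=+1; (−1)^{2·1·11}·(-1)^1·(+1)^2 = -1.
v=∞: 6014281 > 0 and -11639352101 < 0  ⇒  (a,b)_∞ = +1.
v=53: a=53^3·(≡25), b=53^1·(≡32) mod 53; (25|53)=+1, (32|53)=-1; (−1)^{3·1·26}·(+1)^1·(-1)^3 = -1.
v=19: a=19^2·(≡13), b=19^1·(≡18) mod 19; (13|19)=-1, (18|19)=-1; (−1)^{2·1·9}·(-1)^1·(-1)^2 = -1.
v=7: a=7^3·(≡6), b=7^0·(≡1) mod 7; (6|7)=-1, (1|7)=+1; (−1)^{3·0·3}·(-1)^0·(+1)^3 = +1.
Ram(6014281, -11639352101) = {13, 19, 23, 53}; no ℚ_13-point on the conic.

[13, 19, 23, 53]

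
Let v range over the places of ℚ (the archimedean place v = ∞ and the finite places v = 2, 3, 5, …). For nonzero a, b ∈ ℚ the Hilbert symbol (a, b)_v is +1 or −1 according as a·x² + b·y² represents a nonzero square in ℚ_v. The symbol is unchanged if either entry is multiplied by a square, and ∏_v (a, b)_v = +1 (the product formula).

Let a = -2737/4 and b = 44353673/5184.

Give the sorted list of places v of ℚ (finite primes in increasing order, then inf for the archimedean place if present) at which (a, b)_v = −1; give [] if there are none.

Mod squares: a ≡ -2737, b ≡ 377. Check v ∈ {∞, 2, 3, 7, 13, 17, 23, 29}.
v=13: a=13^0·(≡8), b=13^1·(≡1) mod 13; (8|13)=-1, (1|13)=+1; (−1)^{0·1·6}·(-1)^1·(+1)^0 = -1.
v=17: a=17^1·(≡15), b=17^0·(≡7) mod 17; (15|17)=+1, (7|17)=-1; (−1)^{1·0·8}·(+1)^0·(-1)^1 = -1.
v=7: a=7^1·(≡2), b=7^6·(≡5) mod 7; (2|7)=+1, (5|7)=-1; (−1)^{1·6·3}·(+1)^6·(-1)^1 = -1.
v=∞: -2737 < 0 and 377 > 0  ⇒  (a,b)_∞ = +1.
v=2: v_2(a)=-2, v_2(b)=-6; units ≡ 7, 1 (mod 8); ε·ε+αω+βω = 1·0+-2·0+-6·0 ≡ 0  ⇒  (a,b)_2 = +1.
v=23: a=23^1·(≡22), b=23^0·(≡4) mod 23; (22|23)=-1, (4|23)=+1; (−1)^{1·0·11}·(-1)^0·(+1)^1 = +1.
v=3: a=3^0·(≡2), b=3^-4·(≡2) mod 3; (2|3)=-1, (2|3)=-1; (−1)^{0·-4·1}·(-1)^-4·(-1)^0 = +1.
v=29: a=29^0·(≡19), b=29^1·(≡24) mod 29; (19|29)=-1, (24|29)=+1; (−1)^{0·1·14}·(-1)^1·(+1)^0 = -1.
Ram(-2737, 377) = {7, 13, 17, 29}; no ℚ_7-point on the conic.

[7, 13, 17, 29]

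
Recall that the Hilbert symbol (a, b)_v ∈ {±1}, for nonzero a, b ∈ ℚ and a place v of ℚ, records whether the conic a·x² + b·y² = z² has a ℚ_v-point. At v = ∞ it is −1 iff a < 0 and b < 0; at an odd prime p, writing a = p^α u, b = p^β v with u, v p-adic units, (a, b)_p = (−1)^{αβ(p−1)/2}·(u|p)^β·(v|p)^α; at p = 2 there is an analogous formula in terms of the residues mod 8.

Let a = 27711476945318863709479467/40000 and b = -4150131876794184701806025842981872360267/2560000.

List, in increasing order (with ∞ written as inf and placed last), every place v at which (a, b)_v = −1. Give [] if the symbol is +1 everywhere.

[23, 31, 37, 43]

(a, b) ≡ (10012163, -184667) mod (ℚ^×)²; places V = {2, 3, 5, 7, 11, 13, 23, 29, 31, 37, 43, ∞}.
(a,b)_23: α=2, u≡17; β=3, v≡11 (mod 23); (17|23)=-1, (11|23)=-1; sign (−1)^0·-1^3·-1^2 = -1.
(a,b)_2: α=-6, β=-12; u≡3, v≡5 (mod 8); ε(u)ε(v)=1·0, αω(v)=-6·1, βω(u)=-12·1; sum ≡ 0  ⇒  +1.
(a,b)_3: α=4, u≡2; β=8, v≡1 (mod 3); (2|3)=-1, (1|3)=+1; sign (−1)^0·-1^8·+1^4 = +1.
(a,b)_37: α=3, u≡24; β=5, v≡4 (mod 37); (24|37)=-1, (4|37)=+1; sign (−1)^0·-1^5·+1^3 = -1.
(a,b)_11: α=2, u≡8; β=2, v≡9 (mod 11); (8|11)=-1, (9|11)=+1; sign (−1)^0·-1^2·+1^2 = +1.
(a,b)_43: α=1, u≡2; β=2, v≡22 (mod 43); (2|43)=-1, (22|43)=-1; sign (−1)^0·-1^2·-1^1 = -1.
(a,b)_7: α=5, u≡5; β=7, v≡2 (mod 7); (5|7)=-1, (2|7)=+1; sign (−1)^1·-1^7·+1^5 = +1.
(a,b)_∞: sgn(10012163)=+, sgn(-184667)=−, so +1.
(a,b)_5: α=-4, u≡3; β=-4, v≡3 (mod 5); (3|5)=-1, (3|5)=-1; sign (−1)^0·-1^-4·-1^-4 = +1.
(a,b)_13: α=2, u≡5; β=2, v≡7 (mod 13); (5|13)=-1, (7|13)=-1; sign (−1)^0·-1^2·-1^2 = +1.
(a,b)_29: α=1, u≡11; β=2, v≡6 (mod 29); (11|29)=-1, (6|29)=+1; sign (−1)^0·-1^2·+1^1 = +1.
(a,b)_31: α=3, u≡6; β=5, v≡3 (mod 31); (6|31)=-1, (3|31)=-1; sign (−1)^1·-1^5·-1^3 = -1.
Ram(10012163, -184667) = {23, 31, 37, 43}; no ℚ_23-point on the conic.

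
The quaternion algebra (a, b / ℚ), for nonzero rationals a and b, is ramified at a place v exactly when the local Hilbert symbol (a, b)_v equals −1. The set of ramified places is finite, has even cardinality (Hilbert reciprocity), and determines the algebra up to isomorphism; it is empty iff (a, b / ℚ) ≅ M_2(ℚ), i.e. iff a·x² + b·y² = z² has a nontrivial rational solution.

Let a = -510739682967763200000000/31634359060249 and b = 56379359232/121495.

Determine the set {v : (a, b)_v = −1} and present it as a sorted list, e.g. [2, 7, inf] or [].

(a, b) ≡ (-17, 165) mod (ℚ^×)²; places V = {2, 3, 5, 7, 11, 17, 23, 43, 47, ∞}.
(a,b)_23: α=-2, u≡13; β=0, v≡6 (mod 23); (13|23)=+1, (6|23)=+1; sign (−1)^0·+1^0·+1^-2 = +1.
(a,b)_17: α=7, u≡2; β=2, v≡7 (mod 17); (2|17)=+1, (7|17)=-1; sign (−1)^0·+1^2·-1^7 = -1.
(a,b)_5: α=8, u≡2; β=-1, v≡3 (mod 5); (2|5)=-1, (3|5)=-1; sign (−1)^0·-1^-1·-1^8 = -1.
(a,b)_2: α=14, β=14; u≡7, v≡5 (mod 8); ε(u)ε(v)=1·0, αω(v)=14·1, βω(u)=14·0; sum ≡ 0  ⇒  +1.
(a,b)_7: α=4, u≡4; β=2, v≡4 (mod 7); (4|7)=+1, (4|7)=+1; sign (−1)^0·+1^2·+1^4 = +1.
(a,b)_47: α=-2, u≡35; β=-2, v≡16 (mod 47); (35|47)=-1, (16|47)=+1; sign (−1)^0·-1^-2·+1^-2 = +1.
(a,b)_11: α=-4, u≡3; β=-1, v≡9 (mod 11); (3|11)=+1, (9|11)=+1; sign (−1)^0·+1^-1·+1^-4 = +1.
(a,b)_3: α=4, u≡1; β=5, v≡1 (mod 3); (1|3)=+1, (1|3)=+1; sign (−1)^0·+1^5·+1^4 = +1.
(a,b)_43: α=-2, u≡7; β=0, v≡11 (mod 43); (7|43)=-1, (11|43)=+1; sign (−1)^0·-1^0·+1^-2 = +1.
(a,b)_∞: sgn(-17)=−, sgn(165)=+, so +1.
|Ram(-17, 165)| = 2, even; anisotropic at {5, 17}.

[5, 17]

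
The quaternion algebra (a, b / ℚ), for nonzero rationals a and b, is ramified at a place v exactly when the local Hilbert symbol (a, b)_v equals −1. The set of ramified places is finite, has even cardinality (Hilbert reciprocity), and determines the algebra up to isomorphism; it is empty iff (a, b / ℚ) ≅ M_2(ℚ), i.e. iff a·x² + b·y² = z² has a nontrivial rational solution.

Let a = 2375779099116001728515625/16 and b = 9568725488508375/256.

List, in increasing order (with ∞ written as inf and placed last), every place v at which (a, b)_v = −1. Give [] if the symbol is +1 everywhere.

[5, 7]

(a, b) ≡ (3857, 260015) mod (ℚ^×)²; places V = {2, 3, 5, 7, 17, 19, 23, 29, ∞}.
(a,b)_29: α=3, u≡18; β=2, v≡4 (mod 29); (18|29)=-1, (4|29)=+1; sign (−1)^0·-1^2·+1^3 = +1.
(a,b)_3: α=10, u≡2; β=6, v≡2 (mod 3); (2|3)=-1, (2|3)=-1; sign (−1)^0·-1^6·-1^10 = +1.
(a,b)_17: α=0, u≡2; β=1, v≡10 (mod 17); (2|17)=+1, (10|17)=-1; sign (−1)^0·+1^1·-1^0 = +1.
(a,b)_∞: sgn(3857)=+, sgn(260015)=+, so +1.
(a,b)_19: α=1, u≡15; β=1, v≡6 (mod 19); (15|19)=-1, (6|19)=+1; sign (−1)^1·-1^1·+1^1 = +1.
(a,b)_5: α=10, u≡2; β=3, v≡2 (mod 5); (2|5)=-1, (2|5)=-1; sign (−1)^0·-1^3·-1^10 = -1.
(a,b)_23: α=2, u≡6; β=1, v≡3 (mod 23); (6|23)=+1, (3|23)=+1; sign (−1)^0·+1^1·+1^2 = +1.
(a,b)_7: α=5, u≡3; β=5, v≡3 (mod 7); (3|7)=-1, (3|7)=-1; sign (−1)^1·-1^5·-1^5 = -1.
(a,b)_2: α=-4, β=-8; u≡1, v≡7 (mod 8); ε(u)ε(v)=0·1, αω(v)=-4·0, βω(u)=-8·0; sum ≡ 0  ⇒  +1.
|Ram(3857, 260015)| = 2, even; anisotropic at {5, 7}.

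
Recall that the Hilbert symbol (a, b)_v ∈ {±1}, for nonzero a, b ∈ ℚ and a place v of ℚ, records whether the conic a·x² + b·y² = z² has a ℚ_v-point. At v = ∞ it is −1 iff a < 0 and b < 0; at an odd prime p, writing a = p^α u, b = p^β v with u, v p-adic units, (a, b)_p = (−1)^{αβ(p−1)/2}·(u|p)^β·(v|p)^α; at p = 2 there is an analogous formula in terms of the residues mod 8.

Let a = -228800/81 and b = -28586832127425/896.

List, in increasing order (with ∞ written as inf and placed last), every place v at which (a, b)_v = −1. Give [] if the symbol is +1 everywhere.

Mod squares: a ≡ -143, b ≡ -462. Check v ∈ {∞, 2, 3, 5, 7, 11, 13, 37, 43}.
v=3: a=3^-4·(≡1), b=3^5·(≡2) mod 3; (1|3)=+1, (2|3)=-1; (−1)^{-4·5·1}·(+1)^5·(-1)^-4 = +1.
v=7: a=7^0·(≡4), b=7^-1·(≡1) mod 7; (4|7)=+1, (1|7)=+1; (−1)^{0·-1·3}·(+1)^-1·(+1)^0 = +1.
v=37: a=37^0·(≡17), b=37^2·(≡31) mod 37; (17|37)=-1, (31|37)=-1; (−1)^{0·2·18}·(-1)^2·(-1)^0 = +1.
v=13: a=13^1·(≡5), b=13^2·(≡8) mod 13; (5|13)=-1, (8|13)=-1; (−1)^{1·2·6}·(-1)^2·(-1)^1 = -1.
v=∞: -143 < 0 and -462 < 0  ⇒  (a,b)_∞ = -1.
v=5: a=5^2·(≡3), b=5^2·(≡3) mod 5; (3|5)=-1, (3|5)=-1; (−1)^{2·2·2}·(-1)^2·(-1)^2 = +1.
v=11: a=11^1·(≡3), b=11^1·(≡10) mod 11; (3|11)=+1, (10|11)=-1; (−1)^{1·1·5}·(+1)^1·(-1)^1 = +1.
v=2: v_2(a)=6, v_2(b)=-7; units ≡ 1, 1 (mod 8); ε·ε+αω+βω = 0·0+6·0+-7·0 ≡ 0  ⇒  (a,b)_2 = +1.
v=43: a=43^0·(≡8), b=43^2·(≡9) mod 43; (8|43)=-1, (9|43)=+1; (−1)^{0·2·21}·(-1)^2·(+1)^0 = +1.
Ram(-143, -462) = {13, ∞}; no ℚ_13-point on the conic.

[13, inf]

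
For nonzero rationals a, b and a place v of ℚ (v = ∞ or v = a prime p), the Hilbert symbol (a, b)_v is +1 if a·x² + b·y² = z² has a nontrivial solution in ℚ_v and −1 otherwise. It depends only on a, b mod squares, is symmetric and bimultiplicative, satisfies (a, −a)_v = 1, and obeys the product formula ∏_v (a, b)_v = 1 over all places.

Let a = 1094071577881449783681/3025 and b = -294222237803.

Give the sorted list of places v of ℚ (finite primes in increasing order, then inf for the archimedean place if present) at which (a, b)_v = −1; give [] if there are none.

[13, 17]

Mod squares: a ≡ 6409, b ≡ -7163. Check v ∈ {∞, 2, 3, 5, 11, 13, 17, 19, 29}.
v=3: a=3^4·(≡1), b=3^0·(≡1) mod 3; (1|3)=+1, (1|3)=+1; (−1)^{4·0·1}·(+1)^0·(+1)^4 = +1.
v=2: v_2(a)=0, v_2(b)=0; units ≡ 1, 5 (mod 8); ε·ε+αω+βω = 0·0+0·1+0·0 ≡ 0  ⇒  (a,b)_2 = +1.
v=29: a=29^5·(≡14), b=29^3·(≡12) mod 29; (14|29)=-1, (12|29)=-1; (−1)^{5·3·14}·(-1)^3·(-1)^5 = +1.
v=11: a=11^-2·(≡7), b=11^0·(≡1) mod 11; (7|11)=-1, (1|11)=+1; (−1)^{-2·0·5}·(-1)^0·(+1)^-2 = +1.
v=5: a=5^-2·(≡1), b=5^0·(≡2) mod 5; (1|5)=+1, (2|5)=-1; (−1)^{-2·0·2}·(+1)^0·(-1)^-2 = +1.
v=∞: 6409 > 0 and -7163 < 0  ⇒  (a,b)_∞ = +1.
v=19: a=19^2·(≡17), b=19^1·(≡13) mod 19; (17|19)=+1, (13|19)=-1; (−1)^{2·1·9}·(+1)^1·(-1)^2 = +1.
v=13: a=13^5·(≡9), b=13^3·(≡8) mod 13; (9|13)=+1, (8|13)=-1; (−1)^{5·3·6}·(+1)^3·(-1)^5 = -1.
v=17: a=17^3·(≡12), b=17^2·(≡14) mod 17; (12|17)=-1, (14|17)=-1; (−1)^{3·2·8}·(-1)^2·(-1)^3 = -1.
|Ram(6409, -7163)| = 2, even; anisotropic at {13, 17}.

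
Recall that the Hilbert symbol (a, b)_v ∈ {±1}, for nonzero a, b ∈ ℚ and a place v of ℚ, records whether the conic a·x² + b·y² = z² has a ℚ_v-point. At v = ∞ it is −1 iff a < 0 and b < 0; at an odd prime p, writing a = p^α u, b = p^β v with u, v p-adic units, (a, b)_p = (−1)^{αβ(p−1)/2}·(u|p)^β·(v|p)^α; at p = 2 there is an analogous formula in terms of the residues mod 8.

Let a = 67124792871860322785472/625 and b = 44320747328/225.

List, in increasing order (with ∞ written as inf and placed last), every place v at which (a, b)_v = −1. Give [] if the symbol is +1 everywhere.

[3, 17, 19, 29]

(a, b) ≡ (3, 5723237) mod (ℚ^×)²; places V = {2, 3, 5, 11, 13, 17, 19, 29, 47, ∞}.
(a,b)_3: α=7, u≡1; β=-2, v≡2 (mod 3); (1|3)=+1, (2|3)=-1; sign (−1)^0·+1^-2·-1^7 = -1.
(a,b)_17: α=2, u≡14; β=1, v≡14 (mod 17); (14|17)=-1, (14|17)=-1; sign (−1)^0·-1^1·-1^2 = -1.
(a,b)_5: α=-4, u≡2; β=-2, v≡2 (mod 5); (2|5)=-1, (2|5)=-1; sign (−1)^0·-1^-2·-1^-4 = +1.
(a,b)_19: α=2, u≡10; β=1, v≡11 (mod 19); (10|19)=-1, (11|19)=+1; sign (−1)^0·-1^1·+1^2 = -1.
(a,b)_∞: sgn(3)=+, sgn(5723237)=+, so +1.
(a,b)_47: α=2, u≡16; β=1, v≡31 (mod 47); (16|47)=+1, (31|47)=-1; sign (−1)^0·+1^1·-1^2 = +1.
(a,b)_29: α=2, u≡8; β=1, v≡3 (mod 29); (8|29)=-1, (3|29)=-1; sign (−1)^0·-1^1·-1^2 = -1.
(a,b)_2: α=6, β=6; u≡3, v≡5 (mod 8); ε(u)ε(v)=1·0, αω(v)=6·1, βω(u)=6·1; sum ≡ 0  ⇒  +1.
(a,b)_13: α=2, u≡12; β=1, v≡9 (mod 13); (12|13)=+1, (9|13)=+1; sign (−1)^0·+1^1·+1^2 = +1.
(a,b)_11: α=4, u≡4; β=2, v≡1 (mod 11); (4|11)=+1, (1|11)=+1; sign (−1)^0·+1^2·+1^4 = +1.
(3, 5723237 / ℚ) ramifies at {3, 17, 19, 29}: a division algebra.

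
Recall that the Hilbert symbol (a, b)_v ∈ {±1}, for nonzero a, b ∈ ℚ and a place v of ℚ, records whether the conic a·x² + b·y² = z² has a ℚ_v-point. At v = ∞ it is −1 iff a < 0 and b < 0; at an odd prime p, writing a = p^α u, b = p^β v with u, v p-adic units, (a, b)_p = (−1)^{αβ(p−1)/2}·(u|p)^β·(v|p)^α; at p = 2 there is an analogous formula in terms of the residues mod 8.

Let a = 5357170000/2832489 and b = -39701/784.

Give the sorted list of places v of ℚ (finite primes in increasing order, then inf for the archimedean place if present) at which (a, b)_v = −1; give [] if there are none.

(a, b) ≡ (13, -29) mod (ℚ^×)²; places V = {2, 3, 5, 7, 11, 13, 17, 29, 37, ∞}.
(a,b)_5: α=4, u≡3; β=0, v≡1 (mod 5); (3|5)=-1, (1|5)=+1; sign (−1)^0·-1^0·+1^4 = +1.
(a,b)_7: α=2, u≡5; β=-2, v≡5 (mod 7); (5|7)=-1, (5|7)=-1; sign (−1)^0·-1^-2·-1^2 = +1.
(a,b)_3: α=-4, u≡1; β=0, v≡1 (mod 3); (1|3)=+1, (1|3)=+1; sign (−1)^0·+1^0·+1^-4 = +1.
(a,b)_∞: sgn(13)=+, sgn(-29)=−, so +1.
(a,b)_11: α=-2, u≡6; β=0, v≡3 (mod 11); (6|11)=-1, (3|11)=+1; sign (−1)^0·-1^0·+1^-2 = +1.
(a,b)_17: α=-2, u≡2; β=0, v≡14 (mod 17); (2|17)=+1, (14|17)=-1; sign (−1)^0·+1^0·-1^-2 = +1.
(a,b)_13: α=1, u≡1; β=0, v≡10 (mod 13); (1|13)=+1, (10|13)=+1; sign (−1)^0·+1^0·+1^1 = +1.
(a,b)_37: α=0, u≡19; β=2, v≡17 (mod 37); (19|37)=-1, (17|37)=-1; sign (−1)^0·-1^2·-1^0 = +1.
(a,b)_29: α=2, u≡5; β=1, v≡23 (mod 29); (5|29)=+1, (23|29)=+1; sign (−1)^0·+1^1·+1^2 = +1.
(a,b)_2: α=4, β=-4; u≡5, v≡3 (mod 8); ε(u)ε(v)=0·1, αω(v)=4·1, βω(u)=-4·1; sum ≡ 0  ⇒  +1.
Every local symbol is +1, so the conic 13·x² + -29·y² = z² has ℚ_v-points for all v and hence a ℚ-point; (a, b / ℚ) ≅ M_2(ℚ).

[]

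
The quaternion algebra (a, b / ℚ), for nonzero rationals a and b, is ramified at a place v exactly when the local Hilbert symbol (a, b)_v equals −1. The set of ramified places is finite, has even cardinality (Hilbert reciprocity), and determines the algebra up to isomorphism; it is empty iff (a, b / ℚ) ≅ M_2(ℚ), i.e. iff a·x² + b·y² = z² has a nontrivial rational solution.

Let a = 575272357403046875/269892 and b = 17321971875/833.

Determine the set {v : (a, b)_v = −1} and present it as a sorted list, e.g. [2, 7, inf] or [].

[2, 17]

(a, b) ≡ (27115, 3315) mod (ℚ^×)²; places V = {2, 3, 5, 7, 11, 13, 17, 29, 31, ∞}.
(a,b)_3: α=-4, u≡1; β=1, v≡1 (mod 3); (1|3)=+1, (1|3)=+1; sign (−1)^0·+1^1·+1^-4 = +1.
(a,b)_31: α=2, u≡21; β=0, v≡21 (mod 31); (21|31)=-1, (21|31)=-1; sign (−1)^0·-1^0·-1^2 = +1.
(a,b)_5: α=7, u≡2; β=5, v≡2 (mod 5); (2|5)=-1, (2|5)=-1; sign (−1)^0·-1^5·-1^7 = +1.
(a,b)_7: α=-2, u≡2; β=-2, v≡4 (mod 7); (2|7)=+1, (4|7)=+1; sign (−1)^0·+1^-2·+1^-2 = +1.
(a,b)_29: α=3, u≡13; β=2, v≡7 (mod 29); (13|29)=+1, (7|29)=+1; sign (−1)^0·+1^2·+1^3 = +1.
(a,b)_11: α=1, u≡3; β=0, v≡4 (mod 11); (3|11)=+1, (4|11)=+1; sign (−1)^0·+1^0·+1^1 = +1.
(a,b)_13: α=4, u≡10; β=3, v≡5 (mod 13); (10|13)=+1, (5|13)=-1; sign (−1)^0·+1^3·-1^4 = +1.
(a,b)_∞: sgn(27115)=+, sgn(3315)=+, so +1.
(a,b)_2: α=-2, β=0; u≡3, v≡3 (mod 8); ε(u)ε(v)=1·1, αω(v)=-2·1, βω(u)=0·1; sum ≡ 1  ⇒  -1.
(a,b)_17: α=-1, u≡12; β=-1, v≡8 (mod 17); (12|17)=-1, (8|17)=+1; sign (−1)^0·-1^-1·+1^-1 = -1.
(27115, 3315 / ℚ) ramifies at {2, 17}: a division algebra.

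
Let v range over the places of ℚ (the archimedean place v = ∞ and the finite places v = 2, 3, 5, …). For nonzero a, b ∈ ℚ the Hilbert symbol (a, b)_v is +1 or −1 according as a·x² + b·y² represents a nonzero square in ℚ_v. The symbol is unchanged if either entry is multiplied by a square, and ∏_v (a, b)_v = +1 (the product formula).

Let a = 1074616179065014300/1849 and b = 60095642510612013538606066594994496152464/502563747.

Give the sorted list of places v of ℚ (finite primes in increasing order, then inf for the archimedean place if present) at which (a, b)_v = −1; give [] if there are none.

[2, 23, 29, 31]

(a, b) ≡ (247, 806403) mod (ℚ^×)²; places V = {2, 3, 5, 7, 11, 13, 19, 23, 29, 31, 43, ∞}.
(a,b)_13: α=1, u≡6; β=3, v≡5 (mod 13); (6|13)=-1, (5|13)=-1; sign (−1)^0·-1^3·-1^1 = +1.
(a,b)_29: α=4, u≡15; β=9, v≡22 (mod 29); (15|29)=-1, (22|29)=+1; sign (−1)^0·-1^9·+1^4 = -1.
(a,b)_19: α=1, u≡14; β=2, v≡7 (mod 19); (14|19)=-1, (7|19)=+1; sign (−1)^0·-1^2·+1^1 = +1.
(a,b)_5: α=2, u≡3; β=0, v≡2 (mod 5); (3|5)=-1, (2|5)=-1; sign (−1)^0·-1^0·-1^2 = +1.
(a,b)_2: α=2, β=4; u≡7, v≡3 (mod 8); ε(u)ε(v)=1·1, αω(v)=2·1, βω(u)=4·0; sum ≡ 1  ⇒  -1.
(a,b)_11: α=2, u≡5; β=6, v≡5 (mod 11); (5|11)=+1, (5|11)=+1; sign (−1)^0·+1^6·+1^2 = +1.
(a,b)_23: α=2, u≡15; β=5, v≡9 (mod 23); (15|23)=-1, (9|23)=+1; sign (−1)^0·-1^5·+1^2 = -1.
(a,b)_31: α=2, u≡15; β=5, v≡7 (mod 31); (15|31)=-1, (7|31)=+1; sign (−1)^0·-1^5·+1^2 = -1.
(a,b)_7: α=0, u≡1; β=-2, v≡5 (mod 7); (1|7)=+1, (5|7)=-1; sign (−1)^0·+1^-2·-1^0 = +1.
(a,b)_∞: sgn(247)=+, sgn(806403)=+, so +1.
(a,b)_43: α=-2, u≡26; β=-4, v≡38 (mod 43); (26|43)=-1, (38|43)=+1; sign (−1)^0·-1^-4·+1^-2 = +1.
(a,b)_3: α=0, u≡1; β=-1, v≡1 (mod 3); (1|3)=+1, (1|3)=+1; sign (−1)^0·+1^-1·+1^0 = +1.
(247, 806403 / ℚ) ramifies at {2, 23, 29, 31}: a division algebra.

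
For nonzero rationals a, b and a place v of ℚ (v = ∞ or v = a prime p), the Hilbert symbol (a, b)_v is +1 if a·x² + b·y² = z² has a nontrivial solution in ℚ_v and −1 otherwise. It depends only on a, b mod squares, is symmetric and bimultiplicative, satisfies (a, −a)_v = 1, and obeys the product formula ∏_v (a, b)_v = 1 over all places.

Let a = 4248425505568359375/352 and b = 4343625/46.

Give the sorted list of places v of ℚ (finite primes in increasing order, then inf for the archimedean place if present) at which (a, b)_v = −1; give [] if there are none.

[2, 5, 11, 23]

Mod squares: a ≡ 32890, b ≡ 98670. Check v ∈ {∞, 2, 3, 5, 11, 13, 23}.
v=∞: 32890 > 0 and 98670 > 0  ⇒  (a,b)_∞ = +1.
v=5: a=5^9·(≡3), b=5^3·(≡4) mod 5; (3|5)=-1, (4|5)=+1; (−1)^{9·3·2}·(-1)^3·(+1)^9 = -1.
v=13: a=13^3·(≡7), b=13^1·(≡11) mod 13; (7|13)=-1, (11|13)=-1; (−1)^{3·1·6}·(-1)^1·(-1)^3 = +1.
v=11: a=11^-1·(≡4), b=11^1·(≡4) mod 11; (4|11)=+1, (4|11)=+1; (−1)^{-1·1·5}·(+1)^1·(+1)^-1 = -1.
v=3: a=3^16·(≡1), b=3^5·(≡1) mod 3; (1|3)=+1, (1|3)=+1; (−1)^{16·5·1}·(+1)^5·(+1)^16 = +1.
v=23: a=23^1·(≡2), b=23^-1·(≡3) mod 23; (2|23)=+1, (3|23)=+1; (−1)^{1·-1·11}·(+1)^-1·(+1)^1 = -1.
v=2: v_2(a)=-5, v_2(b)=-1; units ≡ 5, 7 (mod 8); ε·ε+αω+βω = 0·1+-5·0+-1·1 ≡ 1  ⇒  (a,b)_2 = -1.
|Ram(32890, 98670)| = 4, even; anisotropic at {2, 5, 11, 23}.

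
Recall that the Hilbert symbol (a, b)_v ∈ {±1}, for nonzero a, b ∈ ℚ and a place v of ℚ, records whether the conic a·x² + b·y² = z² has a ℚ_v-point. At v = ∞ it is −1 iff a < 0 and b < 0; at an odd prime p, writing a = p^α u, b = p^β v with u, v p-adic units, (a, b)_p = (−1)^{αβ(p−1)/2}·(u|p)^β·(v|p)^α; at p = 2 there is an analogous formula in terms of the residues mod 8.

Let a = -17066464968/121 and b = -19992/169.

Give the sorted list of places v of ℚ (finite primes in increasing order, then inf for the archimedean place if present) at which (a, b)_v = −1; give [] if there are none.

[2, 3, 7, 29, 31, inf]

Mod squares: a ≡ -14763378, b ≡ -102. Check v ∈ {∞, 2, 3, 7, 11, 13, 17, 23, 29, 31}.
v=∞: -14763378 < 0 and -102 < 0  ⇒  (a,b)_∞ = -1.
v=11: a=11^-2·(≡8), b=11^0·(≡7) mod 11; (8|11)=-1, (7|11)=-1; (−1)^{-2·0·5}·(-1)^0·(-1)^-2 = +1.
v=23: a=23^1·(≡21), b=23^0·(≡8) mod 23; (21|23)=-1, (8|23)=+1; (−1)^{1·0·11}·(-1)^0·(+1)^1 = +1.
v=7: a=7^1·(≡2), b=7^2·(≡5) mod 7; (2|7)=+1, (5|7)=-1; (−1)^{1·2·3}·(+1)^2·(-1)^1 = -1.
v=17: a=17^3·(≡5), b=17^1·(≡3) mod 17; (5|17)=-1, (3|17)=-1; (−1)^{3·1·8}·(-1)^1·(-1)^3 = +1.
v=3: a=3^1·(≡2), b=3^1·(≡2) mod 3; (2|3)=-1, (2|3)=-1; (−1)^{1·1·1}·(-1)^1·(-1)^1 = -1.
v=13: a=13^0·(≡8), b=13^-2·(≡2) mod 13; (8|13)=-1, (2|13)=-1; (−1)^{0·-2·6}·(-1)^-2·(-1)^0 = +1.
v=31: a=31^1·(≡17), b=31^0·(≡29) mod 31; (17|31)=-1, (29|31)=-1; (−1)^{1·0·15}·(-1)^0·(-1)^1 = -1.
v=29: a=29^1·(≡7), b=29^0·(≡8) mod 29; (7|29)=+1, (8|29)=-1; (−1)^{1·0·14}·(+1)^0·(-1)^1 = -1.
v=2: v_2(a)=3, v_2(b)=3; units ≡ 7, 5 (mod 8); ε·ε+αω+βω = 1·0+3·1+3·0 ≡ 1  ⇒  (a,b)_2 = -1.
(-14763378, -102 / ℚ) ramifies at {2, 3, 7, 29, 31, ∞}: a division algebra.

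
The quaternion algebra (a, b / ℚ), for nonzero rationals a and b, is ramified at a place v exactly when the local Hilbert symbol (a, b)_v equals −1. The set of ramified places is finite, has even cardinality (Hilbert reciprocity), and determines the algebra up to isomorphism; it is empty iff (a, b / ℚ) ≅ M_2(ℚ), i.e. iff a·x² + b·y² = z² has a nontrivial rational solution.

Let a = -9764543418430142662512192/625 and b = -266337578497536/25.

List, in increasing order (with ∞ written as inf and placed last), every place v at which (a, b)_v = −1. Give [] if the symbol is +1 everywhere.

[7, inf]

(a, b) ≡ (-17017, -646) mod (ℚ^×)²; places V = {2, 3, 5, 7, 11, 13, 17, 19, ∞}.
(a,b)_19: α=2, u≡4; β=1, v≡16 (mod 19); (4|19)=+1, (16|19)=+1; sign (−1)^0·+1^1·+1^2 = +1.
(a,b)_2: α=6, β=9; u≡7, v≡5 (mod 8); ε(u)ε(v)=1·0, αω(v)=6·1, βω(u)=9·0; sum ≡ 0  ⇒  +1.
(a,b)_7: α=9, u≡5; β=6, v≡6 (mod 7); (5|7)=-1, (6|7)=-1; sign (−1)^0·-1^6·-1^9 = -1.
(a,b)_3: α=6, u≡2; β=4, v≡2 (mod 3); (2|3)=-1, (2|3)=-1; sign (−1)^0·-1^4·-1^6 = +1.
(a,b)_5: α=-4, u≡3; β=-2, v≡4 (mod 5); (3|5)=-1, (4|5)=+1; sign (−1)^0·-1^-2·+1^-4 = +1.
(a,b)_∞: sgn(-17017)=−, sgn(-646)=−, so -1.
(a,b)_11: α=3, u≡4; β=0, v≡5 (mod 11); (4|11)=+1, (5|11)=+1; sign (−1)^0·+1^0·+1^3 = +1.
(a,b)_13: α=3, u≡3; β=2, v≡4 (mod 13); (3|13)=+1, (4|13)=+1; sign (−1)^0·+1^2·+1^3 = +1.
(a,b)_17: α=3, u≡2; β=1, v≡16 (mod 17); (2|17)=+1, (16|17)=+1; sign (−1)^0·+1^1·+1^3 = +1.
(-17017, -646 / ℚ) ramifies at {7, ∞}: a division algebra.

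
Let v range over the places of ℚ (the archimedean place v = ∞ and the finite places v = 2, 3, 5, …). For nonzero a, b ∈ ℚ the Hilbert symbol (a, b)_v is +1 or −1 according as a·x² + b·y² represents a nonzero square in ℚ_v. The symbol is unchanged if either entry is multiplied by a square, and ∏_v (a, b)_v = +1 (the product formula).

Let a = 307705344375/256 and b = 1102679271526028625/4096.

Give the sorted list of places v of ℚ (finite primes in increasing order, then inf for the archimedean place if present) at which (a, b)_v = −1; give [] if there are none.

Mod squares: a ≡ 39, b ≡ 230945. Check v ∈ {∞, 2, 3, 5, 11, 13, 17, 19, 41}.
v=2: v_2(a)=-8, v_2(b)=-12; units ≡ 7, 1 (mod 8); ε·ε+αω+βω = 1·0+-8·0+-12·0 ≡ 0  ⇒  (a,b)_2 = +1.
v=5: a=5^4·(≡1), b=5^3·(≡4) mod 5; (1|5)=+1, (4|5)=+1; (−1)^{4·3·2}·(+1)^3·(+1)^4 = +1.
v=17: a=17^2·(≡10), b=17^3·(≡9) mod 17; (10|17)=-1, (9|17)=+1; (−1)^{2·3·8}·(-1)^3·(+1)^2 = -1.
v=11: a=11^2·(≡2), b=11^3·(≡6) mod 11; (2|11)=-1, (6|11)=-1; (−1)^{2·3·5}·(-1)^3·(-1)^2 = -1.
v=41: a=41^0·(≡18), b=41^2·(≡9) mod 41; (18|41)=+1, (9|41)=+1; (−1)^{0·2·20}·(+1)^2·(+1)^0 = +1.
v=∞: 39 > 0 and 230945 > 0  ⇒  (a,b)_∞ = +1.
v=19: a=19^2·(≡17), b=19^3·(≡12) mod 19; (17|19)=+1, (12|19)=-1; (−1)^{2·3·9}·(+1)^3·(-1)^2 = +1.
v=13: a=13^1·(≡1), b=13^1·(≡11) mod 13; (1|13)=+1, (11|13)=-1; (−1)^{1·1·6}·(+1)^1·(-1)^1 = -1.
v=3: a=3^1·(≡1), b=3^2·(≡2) mod 3; (1|3)=+1, (2|3)=-1; (−1)^{1·2·1}·(+1)^2·(-1)^1 = -1.
(39, 230945 / ℚ) ramifies at {3, 11, 13, 17}: a division algebra.

[3, 11, 13, 17]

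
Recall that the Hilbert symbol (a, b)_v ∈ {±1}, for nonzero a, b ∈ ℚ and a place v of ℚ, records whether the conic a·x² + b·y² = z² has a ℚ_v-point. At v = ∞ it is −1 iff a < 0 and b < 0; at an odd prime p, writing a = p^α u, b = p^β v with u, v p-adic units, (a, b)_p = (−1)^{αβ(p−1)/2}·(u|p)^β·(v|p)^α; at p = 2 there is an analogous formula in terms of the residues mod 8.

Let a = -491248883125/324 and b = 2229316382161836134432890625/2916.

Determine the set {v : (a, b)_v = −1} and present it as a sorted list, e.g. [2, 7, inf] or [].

[5, 11, 17, 19]

(a, b) ≡ (-133, 230945) mod (ℚ^×)²; places V = {2, 3, 5, 7, 11, 13, 17, 19, ∞}.
(a,b)_11: α=2, u≡7; β=5, v≡2 (mod 11); (7|11)=-1, (2|11)=-1; sign (−1)^0·-1^5·-1^2 = -1.
(a,b)_7: α=1, u≡1; β=2, v≡2 (mod 7); (1|7)=+1, (2|7)=+1; sign (−1)^0·+1^2·+1^1 = +1.
(a,b)_5: α=4, u≡3; β=7, v≡1 (mod 5); (3|5)=-1, (1|5)=+1; sign (−1)^0·-1^7·+1^4 = -1.
(a,b)_3: α=-4, u≡2; β=-6, v≡2 (mod 3); (2|3)=-1, (2|3)=-1; sign (−1)^0·-1^-6·-1^-4 = +1.
(a,b)_13: α=2, u≡10; β=5, v≡7 (mod 13); (10|13)=+1, (7|13)=-1; sign (−1)^0·+1^5·-1^2 = +1.
(a,b)_∞: sgn(-133)=−, sgn(230945)=+, so +1.
(a,b)_17: α=2, u≡7; β=5, v≡16 (mod 17); (7|17)=-1, (16|17)=+1; sign (−1)^0·-1^5·+1^2 = -1.
(a,b)_19: α=1, u≡14; β=3, v≡10 (mod 19); (14|19)=-1, (10|19)=-1; sign (−1)^1·-1^3·-1^1 = -1.
(a,b)_2: α=-2, β=-2; u≡3, v≡1 (mod 8); ε(u)ε(v)=1·0, αω(v)=-2·0, βω(u)=-2·1; sum ≡ 0  ⇒  +1.
Ram(-133, 230945) = {5, 11, 17, 19}; no ℚ_5-point on the conic.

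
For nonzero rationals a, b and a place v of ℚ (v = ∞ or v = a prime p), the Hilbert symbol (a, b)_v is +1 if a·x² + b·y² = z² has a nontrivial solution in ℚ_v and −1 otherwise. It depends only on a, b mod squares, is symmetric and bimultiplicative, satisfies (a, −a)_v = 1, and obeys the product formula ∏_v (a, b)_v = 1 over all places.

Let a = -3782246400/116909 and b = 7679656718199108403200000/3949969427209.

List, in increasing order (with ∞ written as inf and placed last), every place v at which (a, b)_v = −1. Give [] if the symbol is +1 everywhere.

[3, 11, 13, 17]

Mod squares: a ≡ -25194, b ≡ 330. Check v ∈ {∞, 2, 3, 5, 11, 13, 17, 19, 23}.
v=23: a=23^-2·(≡17), b=23^-4·(≡9) mod 23; (17|23)=-1, (9|23)=+1; (−1)^{-2·-4·11}·(-1)^-4·(+1)^-2 = +1.
v=11: a=11^0·(≡2), b=11^5·(≡2) mod 11; (2|11)=-1, (2|11)=-1; (−1)^{0·5·5}·(-1)^5·(-1)^0 = -1.
v=13: a=13^-1·(≡12), b=13^-2·(≡2) mod 13; (12|13)=+1, (2|13)=-1; (−1)^{-1·-2·6}·(+1)^-2·(-1)^-1 = -1.
v=2: v_2(a)=15, v_2(b)=31; units ≡ 3, 5 (mod 8); ε·ε+αω+βω = 1·0+15·1+31·1 ≡ 0  ⇒  (a,b)_2 = +1.
v=5: a=5^2·(≡1), b=5^5·(≡1) mod 5; (1|5)=+1, (1|5)=+1; (−1)^{2·5·2}·(+1)^5·(+1)^2 = +1.
v=∞: -25194 < 0 and 330 > 0  ⇒  (a,b)_∞ = +1.
v=17: a=17^-1·(≡5), b=17^-4·(≡6) mod 17; (5|17)=-1, (6|17)=-1; (−1)^{-1·-4·8}·(-1)^-4·(-1)^-1 = -1.
v=3: a=3^5·(≡2), b=3^9·(≡2) mod 3; (2|3)=-1, (2|3)=-1; (−1)^{5·9·1}·(-1)^9·(-1)^5 = -1.
v=19: a=19^1·(≡11), b=19^2·(≡6) mod 19; (11|19)=+1, (6|19)=+1; (−1)^{1·2·9}·(+1)^2·(+1)^1 = +1.
(-25194, 330 / ℚ) ramifies at {3, 11, 13, 17}: a division algebra.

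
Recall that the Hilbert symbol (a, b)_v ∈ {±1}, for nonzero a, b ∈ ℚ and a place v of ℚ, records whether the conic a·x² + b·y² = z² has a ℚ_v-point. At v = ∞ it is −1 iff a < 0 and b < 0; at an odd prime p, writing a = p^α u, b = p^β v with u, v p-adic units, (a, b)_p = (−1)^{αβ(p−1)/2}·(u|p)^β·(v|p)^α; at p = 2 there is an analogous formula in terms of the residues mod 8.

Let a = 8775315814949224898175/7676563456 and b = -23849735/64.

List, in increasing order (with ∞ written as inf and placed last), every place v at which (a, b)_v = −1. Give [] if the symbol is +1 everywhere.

[5, 53]

Mod squares: a ≡ 23, b ≡ -23849735. Check v ∈ {∞, 2, 3, 5, 7, 13, 23, 37, 43, 53}.
v=3: a=3^4·(≡2), b=3^0·(≡1) mod 3; (2|3)=-1, (1|3)=+1; (−1)^{4·0·1}·(-1)^0·(+1)^4 = +1.
v=23: a=23^3·(≡8), b=23^1·(≡21) mod 23; (8|23)=+1, (21|23)=-1; (−1)^{3·1·11}·(+1)^1·(-1)^3 = +1.
v=13: a=13^4·(≡1), b=13^1·(≡9) mod 13; (1|13)=+1, (9|13)=+1; (−1)^{4·1·6}·(+1)^1·(+1)^4 = +1.
v=∞: 23 > 0 and -23849735 < 0  ⇒  (a,b)_∞ = +1.
v=43: a=43^2·(≡17), b=43^1·(≡19) mod 43; (17|43)=+1, (19|43)=-1; (−1)^{2·1·21}·(+1)^1·(-1)^2 = +1.
v=2: v_2(a)=-12, v_2(b)=-6; units ≡ 7, 1 (mod 8); ε·ε+αω+βω = 1·0+-12·0+-6·0 ≡ 0  ⇒  (a,b)_2 = +1.
v=53: a=53^2·(≡21), b=53^1·(≡17) mod 53; (21|53)=-1, (17|53)=+1; (−1)^{2·1·26}·(-1)^1·(+1)^2 = -1.
v=7: a=7^4·(≡2), b=7^1·(≡5) mod 7; (2|7)=+1, (5|7)=-1; (−1)^{4·1·3}·(+1)^1·(-1)^4 = +1.
v=37: a=37^-4·(≡29), b=37^0·(≡9) mod 37; (29|37)=-1, (9|37)=+1; (−1)^{-4·0·18}·(-1)^0·(+1)^-4 = +1.
v=5: a=5^2·(≡2), b=5^1·(≡2) mod 5; (2|5)=-1, (2|5)=-1; (−1)^{2·1·2}·(-1)^1·(-1)^2 = -1.
|Ram(23, -23849735)| = 2, even; anisotropic at {5, 53}.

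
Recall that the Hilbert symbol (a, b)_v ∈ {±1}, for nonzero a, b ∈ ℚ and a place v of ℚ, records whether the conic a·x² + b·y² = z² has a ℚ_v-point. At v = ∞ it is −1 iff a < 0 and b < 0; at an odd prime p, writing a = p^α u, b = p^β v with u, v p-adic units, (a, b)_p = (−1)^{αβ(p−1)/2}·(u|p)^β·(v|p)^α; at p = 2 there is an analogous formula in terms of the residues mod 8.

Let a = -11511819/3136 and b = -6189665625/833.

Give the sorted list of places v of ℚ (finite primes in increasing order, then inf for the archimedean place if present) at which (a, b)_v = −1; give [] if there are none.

(a, b) ≡ (-11, -230945) mod (ℚ^×)²; places V = {2, 3, 5, 7, 11, 13, 17, 19, 31, ∞}.
(a,b)_31: α=2, u≡16; β=0, v≡16 (mod 31); (16|31)=+1, (16|31)=+1; sign (−1)^0·+1^0·+1^2 = +1.
(a,b)_2: α=-6, β=0; u≡5, v≡7 (mod 8); ε(u)ε(v)=0·1, αω(v)=-6·0, βω(u)=0·1; sum ≡ 0  ⇒  +1.
(a,b)_7: α=-2, u≡3; β=-2, v≡6 (mod 7); (3|7)=-1, (6|7)=-1; sign (−1)^0·-1^-2·-1^-2 = +1.
(a,b)_17: α=0, u≡11; β=-1, v≡8 (mod 17); (11|17)=-1, (8|17)=+1; sign (−1)^0·-1^-1·+1^0 = -1.
(a,b)_19: α=0, u≡15; β=1, v≡1 (mod 19); (15|19)=-1, (1|19)=+1; sign (−1)^0·-1^1·+1^0 = -1.
(a,b)_13: α=0, u≡2; β=1, v≡8 (mod 13); (2|13)=-1, (8|13)=-1; sign (−1)^0·-1^1·-1^0 = -1.
(a,b)_∞: sgn(-11)=−, sgn(-230945)=−, so -1.
(a,b)_5: α=0, u≡1; β=5, v≡4 (mod 5); (1|5)=+1, (4|5)=+1; sign (−1)^0·+1^5·+1^0 = +1.
(a,b)_11: α=3, u≡8; β=1, v≡5 (mod 11); (8|11)=-1, (5|11)=+1; sign (−1)^1·-1^1·+1^3 = +1.
(a,b)_3: α=2, u≡1; β=6, v≡1 (mod 3); (1|3)=+1, (1|3)=+1; sign (−1)^0·+1^6·+1^2 = +1.
|Ram(-11, -230945)| = 4, even; anisotropic at {13, 17, 19, ∞}.

[13, 17, 19, inf]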